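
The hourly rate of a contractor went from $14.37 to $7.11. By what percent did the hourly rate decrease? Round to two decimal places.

50.52%

Change: $7.11 − $14.37 = -$7.26.
Relative to the original: -$7.26 ÷ $14.37 ≈ -50.52%.
So the hourly rate decreased by 50.52%.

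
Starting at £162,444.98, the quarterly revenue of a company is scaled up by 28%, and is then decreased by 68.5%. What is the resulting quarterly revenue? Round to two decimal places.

Each change multiplies by a factor: 1.28 × 0.315 = 0.4032.
£162,444.98 × 0.4032 = £65497.815936 ≈ £65,497.82.

£65,497.82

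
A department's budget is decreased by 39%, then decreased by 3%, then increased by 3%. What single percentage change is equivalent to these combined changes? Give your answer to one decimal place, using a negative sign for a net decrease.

The combined multiplier is 0.61 × 0.97 × 1.03 = 0.609451.
That corresponds to a decrease of 39.1%.

-39.1%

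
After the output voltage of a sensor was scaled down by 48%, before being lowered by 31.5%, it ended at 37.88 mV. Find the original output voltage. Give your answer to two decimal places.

106.34 mV

Undoing the 31.5% decrease: 37.88 ÷ 0.685 ≈ 55.29927.
Undoing the 48% decrease: 55.29927 ÷ 0.52 ≈ 106.34 mV.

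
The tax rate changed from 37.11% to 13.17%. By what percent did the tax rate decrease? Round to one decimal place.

The change is 13.17 − 37.11 = -23.94 percentage points.
Relative to the original 37.11%, that is -23.94 ÷ 37.11 ≈ -64.5%.
So the tax rate fell by 64.5%.

64.5%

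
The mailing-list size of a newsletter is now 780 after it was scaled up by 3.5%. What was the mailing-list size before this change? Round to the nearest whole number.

754

The overall multiplier applied was 1.035.
So the original mailing-list size was 780 ÷ 1.035 ≈ 754.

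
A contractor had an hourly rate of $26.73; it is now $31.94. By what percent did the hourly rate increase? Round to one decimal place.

Change: $31.94 − $26.73 = $5.21.
Relative to the original: $5.21 ÷ $26.73 ≈ 19.5%.
So the hourly rate increased by 19.5%.

19.5%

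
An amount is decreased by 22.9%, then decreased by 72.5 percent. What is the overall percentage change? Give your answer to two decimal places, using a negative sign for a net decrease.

The combined multiplier is 0.771 × 0.275 = 0.212025.
That corresponds to a decrease of 78.80%.

-78.80%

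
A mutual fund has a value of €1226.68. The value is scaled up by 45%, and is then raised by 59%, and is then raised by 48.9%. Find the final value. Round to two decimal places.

€4211.06

Apply the 45% increase: €1226.68 × 1.45 = €1778.686.
After the 59% increase: €1778.686 × 1.59 = €2828.11074.
Apply the 48.9% increase: €2828.11074 × 1.489 = €4211.05689186 ≈ €4211.06.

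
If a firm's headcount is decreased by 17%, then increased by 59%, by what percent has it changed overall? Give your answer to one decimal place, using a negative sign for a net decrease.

32.0%

The combined multiplier is 0.83 × 1.59 = 1.3197.
That corresponds to an increase of 32.0%.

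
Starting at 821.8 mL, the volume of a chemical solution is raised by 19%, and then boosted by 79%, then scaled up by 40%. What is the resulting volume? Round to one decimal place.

Each change multiplies by a factor: 1.19 × 1.79 × 1.4 = 2.98214.
821.8 × 2.98214 = 2450.722652 ≈ 2450.7.

2450.7 mL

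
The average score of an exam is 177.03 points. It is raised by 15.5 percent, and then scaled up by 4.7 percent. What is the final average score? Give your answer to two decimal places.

214.08 points

Apply the 15.5% increase: 177.03 × 1.155 = 204.46965.
Apply the 4.7% increase: 204.46965 × 1.047 = 214.07972355 ≈ 214.08.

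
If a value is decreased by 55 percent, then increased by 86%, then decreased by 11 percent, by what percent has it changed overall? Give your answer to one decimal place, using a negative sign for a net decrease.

A 55% decrease multiplies by 0.45.
Then an 86% increase: 0.45 × 1.86 = 0.837.
Then an 11% decrease: 0.837 × 0.89 = 0.74493.
Overall factor 0.74493, i.e. -25.5%.

-25.5%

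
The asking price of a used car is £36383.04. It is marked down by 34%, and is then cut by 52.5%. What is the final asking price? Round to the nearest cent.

£11406.08

Each change multiplies by a factor: 0.66 × 0.475 = 0.3135.
£36383.04 × 0.3135 = £11406.08304 ≈ £11406.08.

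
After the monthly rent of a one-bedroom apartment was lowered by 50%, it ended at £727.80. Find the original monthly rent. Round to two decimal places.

£1455.60

The overall multiplier applied was 0.5.
So the original monthly rent was £727.80 ÷ 0.5 = £1455.60.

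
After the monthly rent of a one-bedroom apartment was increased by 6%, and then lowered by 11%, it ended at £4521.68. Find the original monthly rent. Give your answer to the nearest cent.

The overall multiplier applied was 1.06 × 0.89 = 0.9434.
So the original monthly rent was £4521.68 ÷ 0.9434 ≈ £4792.96.

£4792.96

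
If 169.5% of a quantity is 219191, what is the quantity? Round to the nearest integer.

219191 ÷ 1.695 ≈ 129316.

129316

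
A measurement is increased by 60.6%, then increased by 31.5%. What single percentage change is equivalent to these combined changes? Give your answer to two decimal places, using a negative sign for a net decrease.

111.19%

The combined multiplier is 1.606 × 1.315 = 2.11189.
That corresponds to an increase of 111.19%.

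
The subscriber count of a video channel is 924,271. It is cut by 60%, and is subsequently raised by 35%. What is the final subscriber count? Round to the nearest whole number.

499,106

Each change multiplies by a factor: 0.4 × 1.35 = 0.54.
924,271 × 0.54 = 499106.34 ≈ 499,106.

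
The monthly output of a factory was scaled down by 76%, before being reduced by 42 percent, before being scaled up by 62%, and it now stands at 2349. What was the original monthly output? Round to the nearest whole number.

Undoing the 62% increase: 2349 ÷ 1.62 = 1450.
Undoing the 42% decrease: 1450 ÷ 0.58 = 2500.
Undoing the 76% decrease: 2500 ÷ 0.24 ≈ 10417.

10417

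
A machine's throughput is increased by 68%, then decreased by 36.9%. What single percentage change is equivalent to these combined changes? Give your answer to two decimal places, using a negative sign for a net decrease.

6.01%

The combined multiplier is 1.68 × 0.631 = 1.06008.
That corresponds to an increase of 6.01%.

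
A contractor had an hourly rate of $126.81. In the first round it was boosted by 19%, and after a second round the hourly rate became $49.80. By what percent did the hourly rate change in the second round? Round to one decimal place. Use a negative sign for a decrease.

-67.0%

After the first round: $126.81 × 1.19 = $150.9039.
Second-round multiplier: $49.80 ÷ $150.9039 ≈ 0.33001.
That is a change of -67.0%.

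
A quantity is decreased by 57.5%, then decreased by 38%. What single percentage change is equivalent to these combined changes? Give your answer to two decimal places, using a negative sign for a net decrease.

The combined multiplier is 0.425 × 0.62 = 0.2635.
That corresponds to a decrease of 73.65%.

-73.65%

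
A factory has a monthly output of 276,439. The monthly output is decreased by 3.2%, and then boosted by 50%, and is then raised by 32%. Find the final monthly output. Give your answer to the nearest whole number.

Apply the 3.2% decrease: 276,439 × 0.968 = 267592.952.
Apply the 50% increase: 267592.952 × 1.5 = 401389.428.
After the 32% increase: 401389.428 × 1.32 = 529834.04496 ≈ 529,834.

529,834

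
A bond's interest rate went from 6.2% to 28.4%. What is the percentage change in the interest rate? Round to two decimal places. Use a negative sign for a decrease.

The change is 28.4 − 6.2 = 22.2 percentage points.
Relative to the original 6.2%, that is 22.2 ÷ 6.2 ≈ 358.06%.

358.06%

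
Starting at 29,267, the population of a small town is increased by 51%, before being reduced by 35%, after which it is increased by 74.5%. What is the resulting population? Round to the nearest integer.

51% increase: 29,267 × 1.51 = 44193.17.
Apply the 35% decrease: 44193.17 × 0.65 = 28725.5605.
After the 74.5% increase: 28725.5605 × 1.745 = 50126.1030725 ≈ 50,126.

50,126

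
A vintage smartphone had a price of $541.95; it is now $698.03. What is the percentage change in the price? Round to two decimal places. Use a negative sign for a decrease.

28.80%

Change: $698.03 − $541.95 = $156.08.
Relative to the original: $156.08 ÷ $541.95 ≈ 28.80%.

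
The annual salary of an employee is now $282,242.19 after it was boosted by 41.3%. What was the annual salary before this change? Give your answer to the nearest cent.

$199,746.77

The overall multiplier applied was 1.413.
So the original annual salary was $282,242.19 ÷ 1.413 ≈ $199,746.77.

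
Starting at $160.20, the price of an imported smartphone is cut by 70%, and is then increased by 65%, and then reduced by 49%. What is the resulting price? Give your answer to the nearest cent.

$40.44

Each change multiplies by a factor: 0.3 × 1.65 × 0.51 = 0.25245.
$160.20 × 0.25245 = $40.44249 ≈ $40.44.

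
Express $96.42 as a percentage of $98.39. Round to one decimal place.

$96.42 ÷ $98.39 ≈ 98.0%.

98.0%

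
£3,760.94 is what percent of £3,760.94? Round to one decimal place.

£3,760.94 ÷ £3,760.94 = 100.0%.

100.0%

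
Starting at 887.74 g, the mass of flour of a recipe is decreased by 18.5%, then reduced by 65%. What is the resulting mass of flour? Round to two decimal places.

18.5% decrease: 887.74 × 0.815 = 723.5081.
Apply the 65% decrease: 723.5081 × 0.35 = 253.227835 ≈ 253.23.

253.23 g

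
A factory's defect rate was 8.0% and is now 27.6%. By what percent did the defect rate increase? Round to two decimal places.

The change is 27.6 − 8.0 = 19.6 percentage points.
Relative to the original 8.0%, that is 19.6 ÷ 8.0 = 245.00%.
So the defect rate rose by 245.00%.

245.00%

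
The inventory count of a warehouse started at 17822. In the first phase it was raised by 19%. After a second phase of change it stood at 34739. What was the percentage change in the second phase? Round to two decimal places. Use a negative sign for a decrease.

After the first phase: 17822 × 1.19 = 21208.18.
Second-phase multiplier: 34739 ÷ 21208.18 ≈ 1.638.
That is a change of 63.80%.

63.80%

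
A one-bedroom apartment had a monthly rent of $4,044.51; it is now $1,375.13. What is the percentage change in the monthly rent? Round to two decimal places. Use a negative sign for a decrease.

Change: $1,375.13 − $4,044.51 = -$2,669.38.
Relative to the original: -$2,669.38 ÷ $4,044.51 ≈ -66.00%.

-66.00%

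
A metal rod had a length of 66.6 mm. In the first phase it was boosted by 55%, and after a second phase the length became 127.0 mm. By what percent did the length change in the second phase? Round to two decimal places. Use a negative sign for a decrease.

23.03%

After the first phase: 66.6 × 1.55 = 103.23.
Second-phase multiplier: 127.0 ÷ 103.23 ≈ 1.230263.
That is a change of 23.03%.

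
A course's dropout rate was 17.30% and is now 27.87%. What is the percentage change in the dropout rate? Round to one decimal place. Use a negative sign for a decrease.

61.1%

The change is 27.87 − 17.30 = 10.57 percentage points.
Relative to the original 17.30%, that is 10.57 ÷ 17.30 ≈ 61.1%.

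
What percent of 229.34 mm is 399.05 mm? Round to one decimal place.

174.0%

399.05 mm ÷ 229.34 mm ≈ 174.0%.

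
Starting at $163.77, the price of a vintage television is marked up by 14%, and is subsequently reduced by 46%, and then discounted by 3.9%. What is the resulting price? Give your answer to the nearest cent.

Each change multiplies by a factor: 1.14 × 0.54 × 0.961 = 0.5915916.
$163.77 × 0.5915916 = $96.884956332 ≈ $96.88.

$96.88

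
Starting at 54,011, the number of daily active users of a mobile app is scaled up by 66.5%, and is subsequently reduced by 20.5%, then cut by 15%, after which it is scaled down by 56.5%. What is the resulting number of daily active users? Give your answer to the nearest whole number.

26,435

Each change multiplies by a factor: 1.665 × 0.795 × 0.85 × 0.435 = 0.48942883125.
54,011 × 0.48942883125 = 26434.54060464375 ≈ 26,435.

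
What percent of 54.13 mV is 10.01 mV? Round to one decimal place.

18.5%

10.01 mV ÷ 54.13 mV ≈ 18.5%.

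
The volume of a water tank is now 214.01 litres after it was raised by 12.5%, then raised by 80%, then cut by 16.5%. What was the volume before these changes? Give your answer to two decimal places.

126.57 litres

Undoing the 16.5% decrease: 214.01 ÷ 0.835 ≈ 256.299401.
Undoing the 80% increase: 256.299401 ÷ 1.8 ≈ 142.388556.
Undoing the 12.5% increase: 142.388556 ÷ 1.125 ≈ 126.57 litres.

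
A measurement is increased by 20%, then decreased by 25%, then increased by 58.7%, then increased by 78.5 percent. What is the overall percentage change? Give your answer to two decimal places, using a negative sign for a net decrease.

154.95%

The combined multiplier is 1.2 × 0.75 × 1.587 × 1.785 = 2.5495155.
That corresponds to an increase of 154.95%.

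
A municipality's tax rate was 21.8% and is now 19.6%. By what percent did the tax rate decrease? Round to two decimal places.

10.09%

The change is 19.6 − 21.8 = -2.2 percentage points.
Relative to the original 21.8%, that is -2.2 ÷ 21.8 ≈ -10.09%.
So the tax rate fell by 10.09%.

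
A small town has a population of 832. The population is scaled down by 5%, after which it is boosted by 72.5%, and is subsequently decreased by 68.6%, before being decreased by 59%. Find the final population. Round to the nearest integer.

Each change multiplies by a factor: 0.95 × 1.725 × 0.314 × 0.41 = 0.210972675.
832 × 0.210972675 = 175.5292656 ≈ 176.

176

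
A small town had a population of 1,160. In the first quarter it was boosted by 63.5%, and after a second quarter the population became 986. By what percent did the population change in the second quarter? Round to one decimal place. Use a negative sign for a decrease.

After the first quarter: 1,160 × 1.635 = 1896.6.
Second-quarter multiplier: 986 ÷ 1896.6 ≈ 0.51988.
That is a change of -48.0%.

-48.0%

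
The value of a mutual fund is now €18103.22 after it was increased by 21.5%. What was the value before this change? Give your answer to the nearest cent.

€14899.77

The overall multiplier applied was 1.215.
So the original value was €18103.22 ÷ 1.215 ≈ €14899.77.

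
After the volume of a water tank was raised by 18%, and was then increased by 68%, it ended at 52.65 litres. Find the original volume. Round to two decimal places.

26.56 litres

Undoing the 68% increase: 52.65 ÷ 1.68 ≈ 31.339286.
Undoing the 18% increase: 31.339286 ÷ 1.18 ≈ 26.56 litres.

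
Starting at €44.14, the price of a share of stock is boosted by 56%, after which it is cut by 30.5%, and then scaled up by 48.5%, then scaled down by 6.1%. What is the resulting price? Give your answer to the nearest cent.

56% increase: €44.14 × 1.56 = €68.8584.
Apply the 30.5% decrease: €68.8584 × 0.695 = €47.856588.
48.5% increase: €47.856588 × 1.485 = €71.06703318.
6.1% decrease: €71.06703318 × 0.939 = €66.73194415602 ≈ €66.73.

€66.73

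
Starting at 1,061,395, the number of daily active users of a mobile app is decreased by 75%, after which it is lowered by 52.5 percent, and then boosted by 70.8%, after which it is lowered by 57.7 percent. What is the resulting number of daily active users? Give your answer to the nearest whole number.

91,062

Each change multiplies by a factor: 0.25 × 0.475 × 1.708 × 0.423 = 0.085794975.
1,061,395 × 0.085794975 = 91062.357490125 ≈ 91,062.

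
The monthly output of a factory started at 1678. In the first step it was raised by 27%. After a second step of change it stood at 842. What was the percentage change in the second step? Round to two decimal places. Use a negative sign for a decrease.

-60.49%

After the first step: 1678 × 1.27 = 2131.06.
Second-step multiplier: 842 ÷ 2131.06 ≈ 0.395109.
That is a change of -60.49%.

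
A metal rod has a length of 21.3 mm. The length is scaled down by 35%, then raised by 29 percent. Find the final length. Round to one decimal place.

35% decrease: 21.3 × 0.65 = 13.845.
After the 29% increase: 13.845 × 1.29 = 17.86005 ≈ 17.9.

17.9 mm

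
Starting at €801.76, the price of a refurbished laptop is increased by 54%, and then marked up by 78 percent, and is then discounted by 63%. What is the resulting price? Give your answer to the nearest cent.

Apply the 54% increase: €801.76 × 1.54 = €1234.7104.
78% increase: €1234.7104 × 1.78 = €2197.784512.
After the 63% decrease: €2197.784512 × 0.37 = €813.18026944 ≈ €813.18.

€813.18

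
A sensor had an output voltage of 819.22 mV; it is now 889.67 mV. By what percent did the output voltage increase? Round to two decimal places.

Change: 889.67 − 819.22 = 70.45.
Relative to the original: 70.45 ÷ 819.22 ≈ 8.60%.
So the output voltage increased by 8.60%.

8.60%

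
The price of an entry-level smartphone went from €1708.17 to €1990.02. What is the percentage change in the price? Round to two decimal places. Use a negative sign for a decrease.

Change: €1990.02 − €1708.17 = €281.85.
Relative to the original: €281.85 ÷ €1708.17 ≈ 16.50%.

16.50%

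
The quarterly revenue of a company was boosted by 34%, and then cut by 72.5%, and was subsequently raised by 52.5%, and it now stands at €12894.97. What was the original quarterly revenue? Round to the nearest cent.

The overall multiplier applied was 1.34 × 0.275 × 1.525 = 0.5619625.
So the original quarterly revenue was €12894.97 ÷ 0.5619625 ≈ €22946.32.

€22946.32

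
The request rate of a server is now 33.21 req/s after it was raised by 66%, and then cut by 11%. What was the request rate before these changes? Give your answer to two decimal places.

22.48 req/s

Undoing the 11% decrease: 33.21 ÷ 0.89 ≈ 37.314607.
Undoing the 66% increase: 37.314607 ÷ 1.66 ≈ 22.48 req/s.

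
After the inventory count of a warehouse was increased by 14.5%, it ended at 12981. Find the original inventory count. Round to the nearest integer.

The overall multiplier applied was 1.145.
So the original inventory count was 12981 ÷ 1.145 ≈ 11337.

11337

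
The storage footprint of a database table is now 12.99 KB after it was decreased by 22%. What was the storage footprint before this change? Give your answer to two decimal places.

The overall multiplier applied was 0.78.
So the original storage footprint was 12.99 ÷ 0.78 ≈ 16.65 KB.

16.65 KB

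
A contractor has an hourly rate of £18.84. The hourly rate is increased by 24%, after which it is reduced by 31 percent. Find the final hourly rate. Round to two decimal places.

£16.12

After the 24% increase: £18.84 × 1.24 = £23.3616.
After the 31% decrease: £23.3616 × 0.69 = £16.119504 ≈ £16.12.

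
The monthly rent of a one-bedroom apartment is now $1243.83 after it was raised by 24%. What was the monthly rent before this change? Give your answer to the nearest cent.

The overall multiplier applied was 1.24.
So the original monthly rent was $1243.83 ÷ 1.24 ≈ $1003.09.

$1003.09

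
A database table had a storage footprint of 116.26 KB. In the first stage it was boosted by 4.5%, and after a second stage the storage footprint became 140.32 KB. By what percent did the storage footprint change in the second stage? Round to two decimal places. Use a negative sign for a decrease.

15.50%

After the first stage: 116.26 × 1.045 = 121.4917.
Second-stage multiplier: 140.32 ÷ 121.4917 ≈ 1.154976.
That is a change of 15.50%.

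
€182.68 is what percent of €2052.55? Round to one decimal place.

8.9%

€182.68 ÷ €2052.55 ≈ 8.9%.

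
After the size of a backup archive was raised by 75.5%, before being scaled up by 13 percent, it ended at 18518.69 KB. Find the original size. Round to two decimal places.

The overall multiplier applied was 1.755 × 1.13 = 1.98315.
So the original size was 18518.69 ÷ 1.98315 ≈ 9338.02 KB.

9338.02 KB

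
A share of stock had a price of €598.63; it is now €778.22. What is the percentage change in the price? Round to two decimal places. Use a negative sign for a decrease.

30.00%

Change: €778.22 − €598.63 = €179.59.
Relative to the original: €179.59 ÷ €598.63 ≈ 30.00%.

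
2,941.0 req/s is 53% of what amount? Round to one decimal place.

2,941.0 req/s ÷ 0.53 ≈ 5,549.1 req/s.

5,549.1 req/s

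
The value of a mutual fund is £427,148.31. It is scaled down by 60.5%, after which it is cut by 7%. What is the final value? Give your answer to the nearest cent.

£156,912.93

Each change multiplies by a factor: 0.395 × 0.93 = 0.36735.
£427,148.31 × 0.36735 = £156912.9316785 ≈ £156,912.93.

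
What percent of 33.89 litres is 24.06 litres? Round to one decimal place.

24.06 litres ÷ 33.89 litres ≈ 71.0%.

71.0%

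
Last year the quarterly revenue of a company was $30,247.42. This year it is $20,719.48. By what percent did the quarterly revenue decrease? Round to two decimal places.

Change: $20,719.48 − $30,247.42 = -$9,527.94.
Relative to the original: -$9,527.94 ÷ $30,247.42 ≈ -31.50%.
So the quarterly revenue decreased by 31.50%.

31.50%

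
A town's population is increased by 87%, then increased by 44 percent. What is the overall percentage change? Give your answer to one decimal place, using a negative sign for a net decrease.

169.3%

An 87% increase multiplies by 1.87.
Then a 44% increase: 1.87 × 1.44 = 2.6928.
Overall factor 2.6928, i.e. 169.3%.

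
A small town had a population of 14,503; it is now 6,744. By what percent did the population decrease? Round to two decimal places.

53.50%

Change: 6,744 − 14,503 = -7,759.
Relative to the original: -7,759 ÷ 14,503 ≈ -53.50%.
So the population decreased by 53.50%.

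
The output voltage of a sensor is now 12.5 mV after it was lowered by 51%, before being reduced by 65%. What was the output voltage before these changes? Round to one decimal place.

Undoing the 65% decrease: 12.5 ÷ 0.35 ≈ 35.714286.
Undoing the 51% decrease: 35.714286 ÷ 0.49 ≈ 72.9 mV.

72.9 mV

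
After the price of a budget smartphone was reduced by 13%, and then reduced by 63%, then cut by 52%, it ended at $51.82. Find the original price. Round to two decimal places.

Undoing the 52% decrease: $51.82 ÷ 0.48 ≈ $107.958333.
Undoing the 63% decrease: $107.958333 ÷ 0.37 ≈ $291.779278.
Undoing the 13% decrease: $291.779278 ÷ 0.87 ≈ $335.38.

$335.38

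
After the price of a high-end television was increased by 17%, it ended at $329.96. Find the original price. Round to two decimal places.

The overall multiplier applied was 1.17.
So the original price was $329.96 ÷ 1.17 ≈ $282.02.

$282.02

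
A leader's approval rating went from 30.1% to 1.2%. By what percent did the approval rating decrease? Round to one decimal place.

The change is 1.2 − 30.1 = -28.9 percentage points.
Relative to the original 30.1%, that is -28.9 ÷ 30.1 ≈ -96.0%.
So the approval rating fell by 96.0%.

96.0%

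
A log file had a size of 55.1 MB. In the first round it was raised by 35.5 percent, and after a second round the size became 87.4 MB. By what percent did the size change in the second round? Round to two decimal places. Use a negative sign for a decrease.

17.06%

After the first round: 55.1 × 1.355 = 74.6605.
Second-round multiplier: 87.4 ÷ 74.6605 ≈ 1.170632.
That is a change of 17.06%.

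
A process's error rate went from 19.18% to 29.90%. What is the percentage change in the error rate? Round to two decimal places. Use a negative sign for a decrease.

55.89%

The change is 29.90 − 19.18 = 10.72 percentage points.
Relative to the original 19.18%, that is 10.72 ÷ 19.18 ≈ 55.89%.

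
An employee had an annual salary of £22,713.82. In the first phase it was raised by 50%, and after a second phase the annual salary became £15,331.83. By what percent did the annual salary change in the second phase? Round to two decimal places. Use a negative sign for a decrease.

After the first phase: £22,713.82 × 1.5 = £34070.73.
Second-phase multiplier: £15,331.83 ÷ £34070.73 ≈ 0.45.
That is a change of -55.00%.

-55.00%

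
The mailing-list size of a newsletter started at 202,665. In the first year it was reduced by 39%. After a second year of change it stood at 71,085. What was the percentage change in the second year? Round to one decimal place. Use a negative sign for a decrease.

-42.5%

After the first year: 202,665 × 0.61 = 123625.65.
Second-year multiplier: 71,085 ÷ 123625.65 ≈ 0.575.
That is a change of -42.5%.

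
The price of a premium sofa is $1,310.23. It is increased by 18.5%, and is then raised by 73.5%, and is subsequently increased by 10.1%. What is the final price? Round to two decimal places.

After the 18.5% increase: $1,310.23 × 1.185 = $1552.62255.
After the 73.5% increase: $1552.62255 × 1.735 = $2693.80012425.
After the 10.1% increase: $2693.80012425 × 1.101 = $2965.87393679925 ≈ $2,965.87.

$2,965.87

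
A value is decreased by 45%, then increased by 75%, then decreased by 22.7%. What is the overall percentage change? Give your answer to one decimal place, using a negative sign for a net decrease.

-25.6%

A 45% decrease multiplies by 0.55.
Then a 75% increase: 0.55 × 1.75 = 0.9625.
Then a 22.7% decrease: 0.9625 × 0.773 = 0.7440125.
Overall factor 0.7440125, i.e. -25.6%.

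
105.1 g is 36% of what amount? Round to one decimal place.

291.9 g

105.1 g ÷ 0.36 ≈ 291.9 g.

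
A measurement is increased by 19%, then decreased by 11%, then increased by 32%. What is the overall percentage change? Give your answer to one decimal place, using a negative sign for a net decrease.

A 19% increase multiplies by 1.19.
Then an 11% decrease: 1.19 × 0.89 = 1.0591.
Then a 32% increase: 1.0591 × 1.32 = 1.398012.
Overall factor 1.398012, i.e. 39.8%.

39.8%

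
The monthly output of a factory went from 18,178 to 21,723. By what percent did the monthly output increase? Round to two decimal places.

Change: 21,723 − 18,178 = 3,545.
Relative to the original: 3,545 ÷ 18,178 ≈ 19.50%.
So the monthly output increased by 19.50%.

19.50%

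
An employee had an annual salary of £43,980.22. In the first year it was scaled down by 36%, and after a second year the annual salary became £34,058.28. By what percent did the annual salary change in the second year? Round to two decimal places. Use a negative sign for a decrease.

21.00%

After the first year: £43,980.22 × 0.64 = £28147.3408.
Second-year multiplier: £34,058.28 ÷ £28147.3408 ≈ 1.21.
That is a change of 21.00%.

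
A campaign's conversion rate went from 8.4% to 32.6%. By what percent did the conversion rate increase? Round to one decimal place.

The change is 32.6 − 8.4 = 24.2 percentage points.
Relative to the original 8.4%, that is 24.2 ÷ 8.4 ≈ 288.1%.
So the conversion rate rose by 288.1%.

288.1%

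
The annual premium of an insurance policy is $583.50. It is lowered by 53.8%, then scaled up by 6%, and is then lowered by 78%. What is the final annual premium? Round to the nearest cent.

Each change multiplies by a factor: 0.462 × 1.06 × 0.22 = 0.1077384.
$583.50 × 0.1077384 = $62.8653564 ≈ $62.87.

$62.87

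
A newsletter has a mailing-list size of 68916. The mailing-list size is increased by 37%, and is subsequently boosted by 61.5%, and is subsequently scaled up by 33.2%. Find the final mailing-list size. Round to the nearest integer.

203103

Each change multiplies by a factor: 1.37 × 1.615 × 1.332 = 2.9471166.
68916 × 2.9471166 = 203103.4876056 ≈ 203103.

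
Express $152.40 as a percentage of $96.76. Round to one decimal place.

$152.40 ÷ $96.76 ≈ 157.5%.

157.5%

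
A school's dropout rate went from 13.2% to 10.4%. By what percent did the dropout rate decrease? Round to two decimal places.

21.21%

The change is 10.4 − 13.2 = -2.8 percentage points.
Relative to the original 13.2%, that is -2.8 ÷ 13.2 ≈ -21.21%.
So the dropout rate fell by 21.21%.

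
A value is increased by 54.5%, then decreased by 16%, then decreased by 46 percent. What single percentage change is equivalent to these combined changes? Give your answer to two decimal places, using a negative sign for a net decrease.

A 54.5% increase multiplies by 1.545.
Then a 16% decrease: 1.545 × 0.84 = 1.2978.
Then a 46% decrease: 1.2978 × 0.54 = 0.700812.
Overall factor 0.700812, i.e. -29.92%.

-29.92%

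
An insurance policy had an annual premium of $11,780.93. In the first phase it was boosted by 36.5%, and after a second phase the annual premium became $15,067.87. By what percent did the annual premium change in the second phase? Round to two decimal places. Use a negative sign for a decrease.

After the first phase: $11,780.93 × 1.365 = $16080.96945.
Second-phase multiplier: $15,067.87 ÷ $16080.96945 ≈ 0.937.
That is a change of -6.30%.

-6.30%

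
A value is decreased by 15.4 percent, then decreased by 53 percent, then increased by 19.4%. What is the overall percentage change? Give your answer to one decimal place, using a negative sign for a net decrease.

-52.5%

A 15.4% decrease multiplies by 0.846.
Then a 53% decrease: 0.846 × 0.47 = 0.39762.
Then a 19.4% increase: 0.39762 × 1.194 = 0.47475828.
Overall factor 0.47475828, i.e. -52.5%.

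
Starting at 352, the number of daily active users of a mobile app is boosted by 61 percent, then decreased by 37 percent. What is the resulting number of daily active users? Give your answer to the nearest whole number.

Each change multiplies by a factor: 1.61 × 0.63 = 1.0143.
352 × 1.0143 = 357.0336 ≈ 357.

357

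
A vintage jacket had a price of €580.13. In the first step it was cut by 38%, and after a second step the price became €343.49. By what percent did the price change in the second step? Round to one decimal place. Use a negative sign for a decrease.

-4.5%

After the first step: €580.13 × 0.62 = €359.6806.
Second-step multiplier: €343.49 ÷ €359.6806 ≈ 0.95499.
That is a change of -4.5%.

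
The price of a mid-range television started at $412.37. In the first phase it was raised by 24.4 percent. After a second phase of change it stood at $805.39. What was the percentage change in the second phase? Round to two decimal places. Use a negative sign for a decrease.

After the first phase: $412.37 × 1.244 = $512.98828.
Second-phase multiplier: $805.39 ÷ $512.98828 ≈ 1.569997.
That is a change of 57.00%.

57.00%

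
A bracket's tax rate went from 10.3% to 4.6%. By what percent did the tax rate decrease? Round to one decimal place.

The change is 4.6 − 10.3 = -5.7 percentage points.
Relative to the original 10.3%, that is -5.7 ÷ 10.3 ≈ -55.3%.
So the tax rate fell by 55.3%.

55.3%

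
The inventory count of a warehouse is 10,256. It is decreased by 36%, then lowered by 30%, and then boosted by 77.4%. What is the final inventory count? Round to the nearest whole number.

8,151

After the 36% decrease: 10,256 × 0.64 = 6563.84.
Apply the 30% decrease: 6563.84 × 0.7 = 4594.688.
After the 77.4% increase: 4594.688 × 1.774 = 8150.976512 ≈ 8,151.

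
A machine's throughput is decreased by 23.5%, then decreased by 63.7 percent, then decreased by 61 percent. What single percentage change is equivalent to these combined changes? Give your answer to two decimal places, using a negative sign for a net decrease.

A 23.5% decrease multiplies by 0.765.
Then a 63.7% decrease: 0.765 × 0.363 = 0.277695.
Then a 61% decrease: 0.277695 × 0.39 = 0.10830105.
Overall factor 0.10830105, i.e. -89.17%.

-89.17%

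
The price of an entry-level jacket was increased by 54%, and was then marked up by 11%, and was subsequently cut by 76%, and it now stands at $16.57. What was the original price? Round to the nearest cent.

The overall multiplier applied was 1.54 × 1.11 × 0.24 = 0.410256.
So the original price was $16.57 ÷ 0.410256 ≈ $40.39.

$40.39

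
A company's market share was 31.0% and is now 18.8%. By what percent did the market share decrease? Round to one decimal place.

39.4%

The change is 18.8 − 31.0 = -12.2 percentage points.
Relative to the original 31.0%, that is -12.2 ÷ 31.0 ≈ -39.4%.
So the market share fell by 39.4%.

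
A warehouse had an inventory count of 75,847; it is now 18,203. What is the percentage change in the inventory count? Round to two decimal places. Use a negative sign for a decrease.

Change: 18,203 − 75,847 = -57,644.
Relative to the original: -57,644 ÷ 75,847 ≈ -76.00%.

-76.00%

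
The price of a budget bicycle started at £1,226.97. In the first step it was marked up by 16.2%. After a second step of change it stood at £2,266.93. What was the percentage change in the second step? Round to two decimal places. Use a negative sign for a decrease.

59.00%

After the first step: £1,226.97 × 1.162 = £1425.73914.
Second-step multiplier: £2,266.93 ÷ £1425.73914 ≈ 1.590003.
That is a change of 59.00%.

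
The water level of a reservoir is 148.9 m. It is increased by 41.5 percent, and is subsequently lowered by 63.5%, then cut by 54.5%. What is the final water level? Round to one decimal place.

Apply the 41.5% increase: 148.9 × 1.415 = 210.6935.
After the 63.5% decrease: 210.6935 × 0.365 = 76.9031275.
54.5% decrease: 76.9031275 × 0.455 = 34.9909230125 ≈ 35.0.

35.0 m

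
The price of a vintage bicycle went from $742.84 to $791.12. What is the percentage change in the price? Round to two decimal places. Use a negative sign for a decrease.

Change: $791.12 − $742.84 = $48.28.
Relative to the original: $48.28 ÷ $742.84 ≈ 6.50%.

6.50%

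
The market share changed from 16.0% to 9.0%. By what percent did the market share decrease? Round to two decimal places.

The change is 9.0 − 16.0 = -7.0 percentage points.
Relative to the original 16.0%, that is -7.0 ÷ 16.0 = -43.75%.
So the market share fell by 43.75%.

43.75%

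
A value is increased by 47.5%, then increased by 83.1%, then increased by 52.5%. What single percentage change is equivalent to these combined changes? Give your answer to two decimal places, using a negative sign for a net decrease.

311.86%

A 47.5% increase multiplies by 1.475.
Then an 83.1% increase: 1.475 × 1.831 = 2.700725.
Then a 52.5% increase: 2.700725 × 1.525 = 4.118605625.
Overall factor 4.118605625, i.e. 311.86%.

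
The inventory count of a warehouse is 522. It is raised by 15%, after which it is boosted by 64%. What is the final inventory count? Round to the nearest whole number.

984

15% increase: 522 × 1.15 = 600.3.
After the 64% increase: 600.3 × 1.64 = 984.492 ≈ 984.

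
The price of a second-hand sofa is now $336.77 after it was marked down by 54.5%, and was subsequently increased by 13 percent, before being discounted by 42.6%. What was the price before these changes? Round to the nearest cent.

The overall multiplier applied was 0.455 × 1.13 × 0.574 = 0.2951221.
So the original price was $336.77 ÷ 0.2951221 ≈ $1,141.12.

$1,141.12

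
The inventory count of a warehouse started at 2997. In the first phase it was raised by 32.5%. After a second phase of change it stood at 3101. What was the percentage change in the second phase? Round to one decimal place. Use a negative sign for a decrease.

After the first phase: 2997 × 1.325 = 3971.025.
Second-phase multiplier: 3101 ÷ 3971.025 ≈ 0.78091.
That is a change of -21.9%.

-21.9%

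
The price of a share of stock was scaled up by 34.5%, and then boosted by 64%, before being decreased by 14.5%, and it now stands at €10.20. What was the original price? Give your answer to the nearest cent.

Undoing the 14.5% decrease: €10.20 ÷ 0.855 ≈ €11.929825.
Undoing the 64% increase: €11.929825 ÷ 1.64 ≈ €7.274284.
Undoing the 34.5% increase: €7.274284 ÷ 1.345 ≈ €5.41.

€5.41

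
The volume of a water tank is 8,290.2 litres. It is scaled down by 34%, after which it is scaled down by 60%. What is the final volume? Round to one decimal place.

2,188.6 litres

Apply the 34% decrease: 8,290.2 × 0.66 = 5471.532.
After the 60% decrease: 5471.532 × 0.4 = 2188.6128 ≈ 2,188.6.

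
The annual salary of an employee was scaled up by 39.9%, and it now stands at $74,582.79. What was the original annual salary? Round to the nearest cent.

The overall multiplier applied was 1.399.
So the original annual salary was $74,582.79 ÷ 1.399 ≈ $53,311.50.

$53,311.50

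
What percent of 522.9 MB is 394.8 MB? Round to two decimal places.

394.8 MB ÷ 522.9 MB ≈ 75.50%.

75.50%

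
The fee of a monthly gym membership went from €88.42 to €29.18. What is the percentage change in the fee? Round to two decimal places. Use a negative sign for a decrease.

Change: €29.18 − €88.42 = -€59.24.
Relative to the original: -€59.24 ÷ €88.42 ≈ -67.00%.

-67.00%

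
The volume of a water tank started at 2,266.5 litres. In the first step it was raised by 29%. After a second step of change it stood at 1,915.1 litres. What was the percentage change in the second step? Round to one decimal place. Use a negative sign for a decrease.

After the first step: 2,266.5 × 1.29 = 2923.785.
Second-step multiplier: 1,915.1 ÷ 2923.785 ≈ 0.65501.
That is a change of -34.5%.

-34.5%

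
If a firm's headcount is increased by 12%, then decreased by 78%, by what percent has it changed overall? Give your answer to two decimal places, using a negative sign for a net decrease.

The combined multiplier is 1.12 × 0.22 = 0.2464.
That corresponds to a decrease of 75.36%.

-75.36%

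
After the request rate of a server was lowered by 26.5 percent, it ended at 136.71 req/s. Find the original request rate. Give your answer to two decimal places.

The overall multiplier applied was 0.735.
So the original request rate was 136.71 ÷ 0.735 = 186.00 req/s.

186.00 req/s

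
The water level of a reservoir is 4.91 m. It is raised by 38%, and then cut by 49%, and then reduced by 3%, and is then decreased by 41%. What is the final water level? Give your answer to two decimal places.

1.98 m

After the 38% increase: 4.91 × 1.38 = 6.7758.
After the 49% decrease: 6.7758 × 0.51 = 3.455658.
Apply the 3% decrease: 3.455658 × 0.97 = 3.35198826.
Apply the 41% decrease: 3.35198826 × 0.59 = 1.9776730734 ≈ 1.98.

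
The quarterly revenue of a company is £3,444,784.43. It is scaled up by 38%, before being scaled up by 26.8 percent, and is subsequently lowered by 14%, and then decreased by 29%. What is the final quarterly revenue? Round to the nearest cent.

£3,680,587.86

Each change multiplies by a factor: 1.38 × 1.268 × 0.86 × 0.71 = 1.068452304.
£3,444,784.43 × 1.068452304 = £3680587.86101682672 ≈ £3,680,587.86.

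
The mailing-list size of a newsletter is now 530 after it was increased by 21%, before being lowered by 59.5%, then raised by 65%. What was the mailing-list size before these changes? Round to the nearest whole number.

Undoing the 65% increase: 530 ÷ 1.65 ≈ 321.212121.
Undoing the 59.5% decrease: 321.212121 ÷ 0.405 ≈ 793.116348.
Undoing the 21% increase: 793.116348 ÷ 1.21 ≈ 655.

655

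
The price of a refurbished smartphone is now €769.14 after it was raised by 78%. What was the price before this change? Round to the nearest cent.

The overall multiplier applied was 1.78.
So the original price was €769.14 ÷ 1.78 ≈ €432.10.

€432.10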